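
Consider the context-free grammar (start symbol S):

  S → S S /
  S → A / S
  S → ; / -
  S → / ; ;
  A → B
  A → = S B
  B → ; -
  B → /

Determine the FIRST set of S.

From S → S S /: add FIRST(S) = { /, ;, = }.
From S → A / S: add FIRST(A) = { /, ;, = }.
S → ; / - contributes {;}.
S → / ; ; contributes {/}.
Union: FIRST(S) = { /, ;, = }.

{ /, ;, = }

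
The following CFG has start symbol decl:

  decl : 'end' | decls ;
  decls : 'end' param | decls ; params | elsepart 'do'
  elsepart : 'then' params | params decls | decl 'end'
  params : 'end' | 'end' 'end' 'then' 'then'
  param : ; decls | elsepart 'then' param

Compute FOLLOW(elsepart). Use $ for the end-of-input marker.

{ 'do', 'then' }

In decls : elsepart 'do': add FIRST('do') = { 'do' }.
In param : elsepart 'then' param: add FIRST('then' param) = { 'then' }.
Union: FOLLOW(elsepart) = { 'do', 'then' }.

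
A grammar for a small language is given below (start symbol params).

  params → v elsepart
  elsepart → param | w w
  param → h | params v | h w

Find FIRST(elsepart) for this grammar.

{ h, v, w }

From elsepart → param: add FIRST(param) = { h, v }.
elsepart → w w contributes {w}.
Union: FIRST(elsepart) = { h, v, w }.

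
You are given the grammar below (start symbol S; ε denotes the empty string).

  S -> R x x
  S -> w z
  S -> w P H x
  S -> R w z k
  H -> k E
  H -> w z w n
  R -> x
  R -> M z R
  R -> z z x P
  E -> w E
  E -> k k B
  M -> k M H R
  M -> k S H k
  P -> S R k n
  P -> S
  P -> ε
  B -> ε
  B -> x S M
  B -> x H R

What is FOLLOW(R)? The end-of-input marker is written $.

In S -> R x x: add FIRST(x x) = { x }.
In S -> R w z k: add FIRST(w z k) = { w }.
In R -> M z R: R is at the end, add FOLLOW(R) = { k, w, x, z }.
In M -> k M H R: R is at the end, add FOLLOW(M) = { k, w, x, z }.
In P -> S R k n: add FIRST(k n) = { k }.
In B -> x H R: R is at the end, add FOLLOW(B) = { k, x, z }.
Union: FOLLOW(R) = { k, w, x, z }.

{ k, w, x, z }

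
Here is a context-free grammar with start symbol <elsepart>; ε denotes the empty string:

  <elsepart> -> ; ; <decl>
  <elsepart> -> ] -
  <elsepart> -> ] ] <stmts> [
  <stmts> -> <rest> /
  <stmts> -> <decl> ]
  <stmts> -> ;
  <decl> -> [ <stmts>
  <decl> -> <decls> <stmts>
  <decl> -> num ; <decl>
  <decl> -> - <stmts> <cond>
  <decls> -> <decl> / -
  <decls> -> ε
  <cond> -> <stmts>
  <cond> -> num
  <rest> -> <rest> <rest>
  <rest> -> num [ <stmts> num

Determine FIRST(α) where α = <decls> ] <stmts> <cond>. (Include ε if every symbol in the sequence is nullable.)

{ -, ;, [, ], num }

Add FIRST(<decls>)\{ε} = { -, ;, [, num }; <decls> is nullable, continue.
] is a terminal; add {]} and stop.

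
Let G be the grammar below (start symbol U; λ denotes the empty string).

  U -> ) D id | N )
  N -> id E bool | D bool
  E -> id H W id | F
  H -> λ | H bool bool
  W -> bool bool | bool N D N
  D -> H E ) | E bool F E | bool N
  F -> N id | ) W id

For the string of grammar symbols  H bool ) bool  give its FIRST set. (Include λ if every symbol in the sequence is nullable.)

Add FIRST(H)\{λ} = { bool }; H is nullable, continue.
bool is a terminal; add {bool} and stop.

{ bool }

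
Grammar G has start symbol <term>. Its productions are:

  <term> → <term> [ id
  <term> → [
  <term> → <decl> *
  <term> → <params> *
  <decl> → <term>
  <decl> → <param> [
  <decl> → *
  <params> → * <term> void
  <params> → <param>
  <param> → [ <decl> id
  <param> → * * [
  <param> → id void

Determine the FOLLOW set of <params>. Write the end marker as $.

{ * }

In <term> → <params> *: add FIRST(*) = { * }.
Union: FOLLOW(<params>) = { * }.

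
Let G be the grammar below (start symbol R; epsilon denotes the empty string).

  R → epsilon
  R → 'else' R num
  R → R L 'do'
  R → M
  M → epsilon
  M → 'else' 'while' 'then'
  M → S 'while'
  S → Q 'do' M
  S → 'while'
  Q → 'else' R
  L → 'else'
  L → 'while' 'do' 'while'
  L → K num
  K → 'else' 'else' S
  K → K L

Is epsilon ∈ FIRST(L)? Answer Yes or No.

Nullable nonterminals: M, R.
No production of L has an RHS whose symbols are all nullable, so L is not nullable.

No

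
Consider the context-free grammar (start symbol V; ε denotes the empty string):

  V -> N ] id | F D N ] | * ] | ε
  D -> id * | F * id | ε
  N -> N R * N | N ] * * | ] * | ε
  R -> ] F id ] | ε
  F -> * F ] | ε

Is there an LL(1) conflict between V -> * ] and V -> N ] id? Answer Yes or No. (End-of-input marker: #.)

Yes

FIRST(* ]) = { * } and FIRST(N ] id) = { *, ] }.
Both contain *, so the two alternatives are not disjoint — LL(1) conflict.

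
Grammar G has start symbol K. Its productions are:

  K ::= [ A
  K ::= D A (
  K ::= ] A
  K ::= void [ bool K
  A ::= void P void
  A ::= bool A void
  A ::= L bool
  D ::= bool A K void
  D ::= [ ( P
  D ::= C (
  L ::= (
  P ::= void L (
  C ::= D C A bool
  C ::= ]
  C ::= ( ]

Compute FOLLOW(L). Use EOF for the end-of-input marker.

{ (, bool }

In A ::= L bool: add FIRST(bool) = { bool }.
In P ::= void L (: add FIRST(() = { ( }.
Union: FOLLOW(L) = { (, bool }.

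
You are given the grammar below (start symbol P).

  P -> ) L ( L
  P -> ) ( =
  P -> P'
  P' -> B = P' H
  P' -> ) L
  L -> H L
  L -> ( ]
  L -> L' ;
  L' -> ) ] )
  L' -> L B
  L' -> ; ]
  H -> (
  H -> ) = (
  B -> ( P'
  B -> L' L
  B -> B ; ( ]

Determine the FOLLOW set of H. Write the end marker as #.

In P' -> B = P' H: H is at the end, add FOLLOW(P') = { #, (, ), ;, = }.
In L -> H L: add FIRST(L) = { (, ), ; }.
Union: FOLLOW(H) = { #, (, ), ;, = }.

{ #, (, ), ;, = }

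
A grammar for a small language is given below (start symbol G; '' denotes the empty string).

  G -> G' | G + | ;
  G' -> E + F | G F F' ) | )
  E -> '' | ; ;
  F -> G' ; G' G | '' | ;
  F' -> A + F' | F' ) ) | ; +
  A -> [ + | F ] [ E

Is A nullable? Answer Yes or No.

Nullable nonterminals: E, F.
No production of A has an RHS whose symbols are all nullable, so A is not nullable.

No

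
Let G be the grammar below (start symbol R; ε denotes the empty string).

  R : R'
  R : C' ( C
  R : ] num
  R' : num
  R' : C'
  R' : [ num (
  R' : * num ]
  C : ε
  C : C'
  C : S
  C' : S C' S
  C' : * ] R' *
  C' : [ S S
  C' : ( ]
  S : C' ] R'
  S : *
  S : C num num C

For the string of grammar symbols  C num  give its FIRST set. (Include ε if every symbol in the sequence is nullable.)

{ (, *, [, num }

Add FIRST(C)\{ε} = { (, *, [, num }; C is nullable, continue.
num is a terminal; add {num} and stop.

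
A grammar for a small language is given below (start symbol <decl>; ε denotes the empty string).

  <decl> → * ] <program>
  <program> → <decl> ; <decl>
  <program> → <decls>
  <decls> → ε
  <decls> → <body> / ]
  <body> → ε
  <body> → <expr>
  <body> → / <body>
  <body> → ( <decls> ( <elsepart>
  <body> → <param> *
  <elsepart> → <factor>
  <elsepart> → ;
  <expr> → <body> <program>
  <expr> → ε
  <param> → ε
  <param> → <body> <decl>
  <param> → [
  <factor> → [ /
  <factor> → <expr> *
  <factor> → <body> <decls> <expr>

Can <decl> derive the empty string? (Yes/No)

No

Nullable nonterminals: <body>, <decls>, <elsepart>, <expr>, <factor>, <param>, <program>.
No production of <decl> has an RHS whose symbols are all nullable, so <decl> is not nullable.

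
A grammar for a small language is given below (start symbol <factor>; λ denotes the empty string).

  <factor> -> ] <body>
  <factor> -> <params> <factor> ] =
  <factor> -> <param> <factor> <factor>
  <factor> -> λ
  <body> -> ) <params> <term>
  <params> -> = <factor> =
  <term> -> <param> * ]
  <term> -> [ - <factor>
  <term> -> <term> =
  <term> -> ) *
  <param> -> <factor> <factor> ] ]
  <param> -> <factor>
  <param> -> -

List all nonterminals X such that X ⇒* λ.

Directly nullable (have an λ-production): <factor>.
<param> -> <factor> with every symbol nullable, so <param> is nullable.
No other nonterminal has a production whose RHS symbols are all nullable.

{ <factor>, <param> }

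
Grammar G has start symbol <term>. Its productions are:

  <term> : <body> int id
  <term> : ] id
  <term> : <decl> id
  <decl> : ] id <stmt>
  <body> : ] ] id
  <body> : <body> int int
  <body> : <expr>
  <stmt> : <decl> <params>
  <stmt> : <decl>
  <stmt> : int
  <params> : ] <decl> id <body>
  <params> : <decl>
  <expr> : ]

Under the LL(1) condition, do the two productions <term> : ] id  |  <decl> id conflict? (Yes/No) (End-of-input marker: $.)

FIRST(] id) = { ] } and FIRST(<decl> id) = { ] }.
Both contain ], so the two alternatives are not disjoint — LL(1) conflict.

Yes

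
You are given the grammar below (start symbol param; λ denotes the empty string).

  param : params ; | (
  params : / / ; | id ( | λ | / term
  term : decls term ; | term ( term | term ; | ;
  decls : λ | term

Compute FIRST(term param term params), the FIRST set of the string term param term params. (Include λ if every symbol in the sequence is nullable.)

{ ; }

Add FIRST(term) = { ; }; term is not nullable, stop.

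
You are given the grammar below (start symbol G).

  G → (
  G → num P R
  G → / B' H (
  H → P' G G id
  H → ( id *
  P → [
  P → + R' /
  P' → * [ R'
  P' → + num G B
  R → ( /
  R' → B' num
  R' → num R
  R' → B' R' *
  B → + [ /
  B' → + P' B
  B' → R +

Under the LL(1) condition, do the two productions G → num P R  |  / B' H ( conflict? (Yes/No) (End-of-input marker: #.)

No

FIRST(num P R) = { num } and FIRST(/ B' H () = { / }.
The FIRST sets are disjoint and neither alternative is nullable — no conflict.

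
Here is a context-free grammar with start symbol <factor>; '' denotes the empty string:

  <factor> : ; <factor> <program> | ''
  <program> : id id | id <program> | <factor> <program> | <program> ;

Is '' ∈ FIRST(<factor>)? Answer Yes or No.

<factor> has an ''-production, so <factor> ⇒ ''.

Yes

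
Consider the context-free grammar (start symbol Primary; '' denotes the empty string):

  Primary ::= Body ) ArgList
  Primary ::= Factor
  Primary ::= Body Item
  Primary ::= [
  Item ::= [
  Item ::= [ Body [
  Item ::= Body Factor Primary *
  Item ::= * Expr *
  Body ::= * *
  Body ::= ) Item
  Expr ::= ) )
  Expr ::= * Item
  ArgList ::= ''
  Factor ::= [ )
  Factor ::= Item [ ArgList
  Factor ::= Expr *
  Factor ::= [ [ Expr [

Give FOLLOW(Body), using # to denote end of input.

In Primary ::= Body ) ArgList: add FIRST() ArgList) = { ) }.
In Primary ::= Body Item: add FIRST(Item) = { ), *, [ }.
In Item ::= [ Body [: add FIRST([) = { [ }.
In Item ::= Body Factor Primary *: add FIRST(Factor Primary *) = { ), *, [ }.
Union: FOLLOW(Body) = { ), *, [ }.

{ ), *, [ }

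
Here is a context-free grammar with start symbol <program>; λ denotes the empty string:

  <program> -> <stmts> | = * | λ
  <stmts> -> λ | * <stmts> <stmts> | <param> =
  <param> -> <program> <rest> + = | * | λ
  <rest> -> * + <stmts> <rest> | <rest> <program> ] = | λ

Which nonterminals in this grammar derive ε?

Directly nullable (have an λ-production): <program>, <stmts>, <param>, <rest>.

{ <param>, <program>, <rest>, <stmts> }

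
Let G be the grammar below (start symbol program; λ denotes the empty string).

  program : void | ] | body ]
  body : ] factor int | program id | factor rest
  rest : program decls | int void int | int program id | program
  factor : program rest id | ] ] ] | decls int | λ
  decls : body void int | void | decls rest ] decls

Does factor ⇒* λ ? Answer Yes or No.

factor has an λ-production, so factor ⇒ λ.

Yes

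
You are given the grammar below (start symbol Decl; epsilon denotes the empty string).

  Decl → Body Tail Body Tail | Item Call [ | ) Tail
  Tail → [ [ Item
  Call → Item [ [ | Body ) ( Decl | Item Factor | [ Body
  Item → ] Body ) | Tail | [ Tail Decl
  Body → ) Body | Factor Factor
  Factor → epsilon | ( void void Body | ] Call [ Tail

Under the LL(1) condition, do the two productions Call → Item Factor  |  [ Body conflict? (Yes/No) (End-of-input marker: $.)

Yes

FIRST(Item Factor) = { [, ] } and FIRST([ Body) = { [ }.
Both contain [, so the two alternatives are not disjoint — LL(1) conflict.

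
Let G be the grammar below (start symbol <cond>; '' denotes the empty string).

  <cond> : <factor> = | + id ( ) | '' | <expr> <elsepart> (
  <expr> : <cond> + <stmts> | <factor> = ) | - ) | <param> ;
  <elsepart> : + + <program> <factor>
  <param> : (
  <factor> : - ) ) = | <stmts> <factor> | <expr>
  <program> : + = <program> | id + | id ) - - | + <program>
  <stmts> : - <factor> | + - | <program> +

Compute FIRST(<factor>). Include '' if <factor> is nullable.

<factor> : - ) ) = contributes {-}.
From <factor> : <stmts> <factor>: add FIRST(<stmts>) = { +, -, id }.
From <factor> : <expr>: add FIRST(<expr>) = { (, +, -, id }.
Union: FIRST(<factor>) = { (, +, -, id }.

{ (, +, -, id }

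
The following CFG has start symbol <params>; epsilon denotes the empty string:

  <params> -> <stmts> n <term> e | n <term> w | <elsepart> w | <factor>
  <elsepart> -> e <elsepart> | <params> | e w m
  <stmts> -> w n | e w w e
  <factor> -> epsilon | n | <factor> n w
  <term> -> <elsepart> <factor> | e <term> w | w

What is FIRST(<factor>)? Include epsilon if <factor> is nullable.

{ n, epsilon }

<factor> -> epsilon contributes epsilon.
<factor> -> n contributes {n}.
From <factor> -> <factor> n w: <factor> nullable, take FIRST(<factor>) ∪ {n} = { n }.
Union: FIRST(<factor>) = { n, epsilon }.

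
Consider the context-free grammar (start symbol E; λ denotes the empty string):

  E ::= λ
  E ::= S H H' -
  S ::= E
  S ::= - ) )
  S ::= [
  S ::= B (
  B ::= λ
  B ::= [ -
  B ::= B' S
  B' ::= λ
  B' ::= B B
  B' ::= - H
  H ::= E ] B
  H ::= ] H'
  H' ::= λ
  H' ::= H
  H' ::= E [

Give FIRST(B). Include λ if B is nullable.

B ::= λ contributes λ.
B ::= [ - contributes {[}.
From B ::= B' S: B', S nullable, take FIRST(B') ∪ FIRST(S) = { (, -, [, ] }; also λ since the whole RHS is nullable.
Union: FIRST(B) = { (, -, [, ], λ }.

{ (, -, [, ], λ }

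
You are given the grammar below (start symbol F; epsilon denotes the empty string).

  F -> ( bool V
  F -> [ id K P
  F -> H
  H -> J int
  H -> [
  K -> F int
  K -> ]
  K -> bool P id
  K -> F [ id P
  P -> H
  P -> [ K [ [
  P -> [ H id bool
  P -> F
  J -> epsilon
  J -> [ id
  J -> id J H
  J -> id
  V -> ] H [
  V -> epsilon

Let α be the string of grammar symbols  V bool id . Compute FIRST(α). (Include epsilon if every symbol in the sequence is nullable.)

{ ], bool }

Add FIRST(V)\{epsilon} = { ] }; V is nullable, continue.
bool is a terminal; add {bool} and stop.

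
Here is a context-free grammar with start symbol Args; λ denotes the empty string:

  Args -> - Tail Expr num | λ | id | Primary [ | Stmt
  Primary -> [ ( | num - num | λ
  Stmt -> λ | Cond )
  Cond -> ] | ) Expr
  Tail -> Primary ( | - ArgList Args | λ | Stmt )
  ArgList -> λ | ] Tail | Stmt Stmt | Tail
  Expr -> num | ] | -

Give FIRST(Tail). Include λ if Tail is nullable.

From Tail -> Primary (: Primary nullable, take FIRST(Primary) ∪ {(} = { (, [, num }.
Tail -> - ArgList Args contributes {-}.
Tail -> λ contributes λ.
From Tail -> Stmt ): Stmt nullable, take FIRST(Stmt) ∪ {)} = { ), ] }.
Union: FIRST(Tail) = { (, ), -, [, ], num, λ }.

{ (, ), -, [, ], num, λ }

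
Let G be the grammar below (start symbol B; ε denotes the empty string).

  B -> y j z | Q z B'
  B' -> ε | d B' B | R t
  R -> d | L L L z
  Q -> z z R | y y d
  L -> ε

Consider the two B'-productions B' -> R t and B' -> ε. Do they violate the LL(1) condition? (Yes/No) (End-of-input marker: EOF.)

Yes

FIRST(R t) = { d, z } and FIRST(ε) = { ε }.
The second alternative is nullable and FOLLOW(B') = { EOF, y, z } shares z with FIRST of the first — conflict.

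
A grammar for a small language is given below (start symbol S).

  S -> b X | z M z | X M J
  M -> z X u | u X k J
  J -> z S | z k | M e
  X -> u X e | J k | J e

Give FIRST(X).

X -> u X e contributes {u}.
From X -> J k: add FIRST(J) = { u, z }.
From X -> J e: add FIRST(J) = { u, z }.
Union: FIRST(X) = { u, z }.

{ u, z }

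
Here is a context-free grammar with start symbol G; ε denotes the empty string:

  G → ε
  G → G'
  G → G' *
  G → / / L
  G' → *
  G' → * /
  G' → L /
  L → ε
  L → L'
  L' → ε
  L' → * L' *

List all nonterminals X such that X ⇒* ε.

Directly nullable (have an ε-production): G, L, L'.
No other nonterminal has a production whose RHS symbols are all nullable.

{ G, L, L' }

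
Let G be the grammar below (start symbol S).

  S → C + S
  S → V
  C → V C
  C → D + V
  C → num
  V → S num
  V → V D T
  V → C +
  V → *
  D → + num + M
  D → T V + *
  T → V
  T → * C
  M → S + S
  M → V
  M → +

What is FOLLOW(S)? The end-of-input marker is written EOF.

S is the start symbol, so EOF ∈ FOLLOW(S).
In S → C + S: S is at the end, add FOLLOW(S) = { EOF, *, +, num }.
In V → S num: add FIRST(num) = { num }.
In M → S + S: add FIRST(+ S) = { + }.
In M → S + S: S is at the end, add FOLLOW(M) = { *, +, num }.
Union: FOLLOW(S) = { EOF, *, +, num }.

{ EOF, *, +, num }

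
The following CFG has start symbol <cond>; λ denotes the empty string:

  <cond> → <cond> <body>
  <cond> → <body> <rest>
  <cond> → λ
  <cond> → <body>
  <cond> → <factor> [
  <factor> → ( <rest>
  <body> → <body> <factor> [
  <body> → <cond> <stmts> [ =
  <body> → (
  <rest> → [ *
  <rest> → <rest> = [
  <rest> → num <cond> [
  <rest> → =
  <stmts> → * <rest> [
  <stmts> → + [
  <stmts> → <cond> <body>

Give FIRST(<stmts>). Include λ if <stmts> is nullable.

<stmts> → * <rest> [ contributes {*}.
<stmts> → + [ contributes {+}.
From <stmts> → <cond> <body>: <cond> nullable, take FIRST(<cond>) ∪ FIRST(<body>) = { (, *, + }.
Union: FIRST(<stmts>) = { (, *, + }.

{ (, *, + }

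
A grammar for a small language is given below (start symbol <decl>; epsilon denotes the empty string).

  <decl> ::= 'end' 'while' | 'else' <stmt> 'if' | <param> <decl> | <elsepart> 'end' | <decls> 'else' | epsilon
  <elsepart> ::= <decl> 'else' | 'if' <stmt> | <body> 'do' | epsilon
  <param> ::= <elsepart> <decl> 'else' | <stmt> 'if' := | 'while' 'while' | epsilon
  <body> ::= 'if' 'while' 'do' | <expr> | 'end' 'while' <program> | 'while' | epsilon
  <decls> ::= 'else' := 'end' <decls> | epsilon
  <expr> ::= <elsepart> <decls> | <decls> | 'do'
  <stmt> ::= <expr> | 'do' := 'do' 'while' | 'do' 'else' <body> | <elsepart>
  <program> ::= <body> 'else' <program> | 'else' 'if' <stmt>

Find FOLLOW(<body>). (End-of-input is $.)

{ 'do', 'else', 'end', 'if', 'while' }

In <elsepart> ::= <body> 'do': add FIRST('do') = { 'do' }.
In <stmt> ::= 'do' 'else' <body>: <body> is at the end, add FOLLOW(<stmt>) = { 'do', 'else', 'end', 'if', 'while' }.
In <program> ::= <body> 'else' <program>: add FIRST('else' <program>) = { 'else' }.
Union: FOLLOW(<body>) = { 'do', 'else', 'end', 'if', 'while' }.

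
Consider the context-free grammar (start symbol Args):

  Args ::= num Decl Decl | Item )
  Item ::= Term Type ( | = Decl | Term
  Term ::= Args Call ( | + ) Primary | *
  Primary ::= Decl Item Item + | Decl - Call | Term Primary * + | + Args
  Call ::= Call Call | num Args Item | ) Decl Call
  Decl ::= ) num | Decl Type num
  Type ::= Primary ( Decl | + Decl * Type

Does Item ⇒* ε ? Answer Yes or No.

No

No nonterminal in this grammar is nullable.
No production of Item has an RHS whose symbols are all nullable, so Item is not nullable.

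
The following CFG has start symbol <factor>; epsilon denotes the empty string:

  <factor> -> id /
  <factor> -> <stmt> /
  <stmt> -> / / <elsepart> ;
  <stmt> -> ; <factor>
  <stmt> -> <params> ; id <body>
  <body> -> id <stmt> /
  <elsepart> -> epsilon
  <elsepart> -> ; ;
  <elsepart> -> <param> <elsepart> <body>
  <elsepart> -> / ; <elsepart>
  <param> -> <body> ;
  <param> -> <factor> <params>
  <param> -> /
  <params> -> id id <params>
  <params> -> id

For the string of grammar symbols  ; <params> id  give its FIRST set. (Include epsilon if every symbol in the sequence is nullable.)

; is a terminal; add {;} and stop.

{ ; }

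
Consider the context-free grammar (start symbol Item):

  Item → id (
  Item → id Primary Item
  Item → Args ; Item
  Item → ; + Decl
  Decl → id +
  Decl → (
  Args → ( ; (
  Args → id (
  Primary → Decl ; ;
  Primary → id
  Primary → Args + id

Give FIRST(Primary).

{ (, id }

From Primary → Decl ; ;: add FIRST(Decl) = { (, id }.
Primary → id contributes {id}.
From Primary → Args + id: add FIRST(Args) = { (, id }.
Union: FIRST(Primary) = { (, id }.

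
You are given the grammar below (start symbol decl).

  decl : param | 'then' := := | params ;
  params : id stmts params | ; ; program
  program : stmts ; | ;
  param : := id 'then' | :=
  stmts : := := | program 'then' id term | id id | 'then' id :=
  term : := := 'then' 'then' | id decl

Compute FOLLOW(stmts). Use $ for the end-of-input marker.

In params : id stmts params: add FIRST(params) = { ;, id }.
In program : stmts ;: add FIRST(;) = { ; }.
Union: FOLLOW(stmts) = { ;, id }.

{ ;, id }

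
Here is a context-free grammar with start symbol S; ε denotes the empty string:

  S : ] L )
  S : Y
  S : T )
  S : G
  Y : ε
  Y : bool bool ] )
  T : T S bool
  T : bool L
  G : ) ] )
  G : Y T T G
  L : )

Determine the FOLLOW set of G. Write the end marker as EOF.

In S : G: G is at the end, add FOLLOW(S) = { EOF, bool }.
In G : Y T T G: G is at the end, add FOLLOW(G) = { EOF, bool }.
Union: FOLLOW(G) = { EOF, bool }.

{ EOF, bool }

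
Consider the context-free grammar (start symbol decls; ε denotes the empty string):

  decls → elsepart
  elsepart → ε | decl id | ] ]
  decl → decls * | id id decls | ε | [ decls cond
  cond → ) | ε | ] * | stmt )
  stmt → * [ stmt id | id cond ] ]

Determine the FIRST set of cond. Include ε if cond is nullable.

{ ), *, ], id, ε }

cond → ) contributes {)}.
cond → ε contributes ε.
cond → ] * contributes {]}.
From cond → stmt ): add FIRST(stmt) = { *, id }.
Union: FIRST(cond) = { ), *, ], id, ε }.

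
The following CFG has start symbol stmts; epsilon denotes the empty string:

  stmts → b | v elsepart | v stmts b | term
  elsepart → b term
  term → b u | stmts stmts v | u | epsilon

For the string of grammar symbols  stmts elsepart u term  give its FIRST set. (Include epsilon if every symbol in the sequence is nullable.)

{ b, u, v }

Add FIRST(stmts)\{epsilon} = { b, u, v }; stmts is nullable, continue.
Add FIRST(elsepart) = { b }; elsepart is not nullable, stop.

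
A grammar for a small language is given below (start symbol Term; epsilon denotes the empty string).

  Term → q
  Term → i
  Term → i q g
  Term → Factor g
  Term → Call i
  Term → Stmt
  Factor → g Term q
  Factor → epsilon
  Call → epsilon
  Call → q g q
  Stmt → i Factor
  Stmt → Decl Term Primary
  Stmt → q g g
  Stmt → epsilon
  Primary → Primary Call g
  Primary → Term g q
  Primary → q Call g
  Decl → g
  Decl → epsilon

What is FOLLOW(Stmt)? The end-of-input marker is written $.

In Term → Stmt: Stmt is at the end, add FOLLOW(Term) = { $, g, i, q }.
Union: FOLLOW(Stmt) = { $, g, i, q }.

{ $, g, i, q }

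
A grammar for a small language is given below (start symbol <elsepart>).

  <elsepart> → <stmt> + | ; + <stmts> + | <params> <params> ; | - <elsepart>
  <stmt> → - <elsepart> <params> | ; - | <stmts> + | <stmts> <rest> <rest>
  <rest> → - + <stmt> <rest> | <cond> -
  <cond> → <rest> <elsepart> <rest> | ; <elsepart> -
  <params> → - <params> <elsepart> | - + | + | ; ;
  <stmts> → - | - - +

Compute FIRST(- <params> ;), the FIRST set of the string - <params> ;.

{ - }

- is a terminal; add {-} and stop.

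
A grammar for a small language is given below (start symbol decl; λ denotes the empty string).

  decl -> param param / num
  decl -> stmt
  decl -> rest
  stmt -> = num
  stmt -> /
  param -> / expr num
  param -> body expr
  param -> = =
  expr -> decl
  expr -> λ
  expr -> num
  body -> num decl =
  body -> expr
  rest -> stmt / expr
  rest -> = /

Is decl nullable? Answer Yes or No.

Nullable nonterminals: body, expr, param.
No production of decl has an RHS whose symbols are all nullable, so decl is not nullable.

No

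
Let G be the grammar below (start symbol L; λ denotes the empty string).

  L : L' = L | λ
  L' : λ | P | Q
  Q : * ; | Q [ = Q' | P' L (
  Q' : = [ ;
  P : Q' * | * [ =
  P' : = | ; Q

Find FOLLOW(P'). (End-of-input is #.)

{ (, *, ;, = }

In Q : P' L (: add FIRST(L () = { (, *, ;, = }.
Union: FOLLOW(P') = { (, *, ;, = }.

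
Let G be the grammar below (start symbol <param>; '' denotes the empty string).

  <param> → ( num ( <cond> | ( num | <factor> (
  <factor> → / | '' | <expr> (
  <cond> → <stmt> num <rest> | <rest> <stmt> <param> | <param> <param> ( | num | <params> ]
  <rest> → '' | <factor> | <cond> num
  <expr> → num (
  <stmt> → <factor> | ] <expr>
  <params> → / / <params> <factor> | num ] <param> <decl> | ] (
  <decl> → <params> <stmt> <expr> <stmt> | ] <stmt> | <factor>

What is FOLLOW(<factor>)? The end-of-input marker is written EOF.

In <param> → <factor> (: add FIRST(() = { ( }.
In <rest> → <factor>: <factor> is at the end, add FOLLOW(<rest>) = { EOF, (, /, ], num }.
In <stmt> → <factor>: <factor> is at the end, add FOLLOW(<stmt>) = { (, /, ], num }.
In <params> → / / <params> <factor>: <factor> is at the end, add FOLLOW(<params>) = { /, ], num }.
In <decl> → <factor>: <factor> is at the end, add FOLLOW(<decl>) = { /, ], num }.
Union: FOLLOW(<factor>) = { EOF, (, /, ], num }.

{ EOF, (, /, ], num }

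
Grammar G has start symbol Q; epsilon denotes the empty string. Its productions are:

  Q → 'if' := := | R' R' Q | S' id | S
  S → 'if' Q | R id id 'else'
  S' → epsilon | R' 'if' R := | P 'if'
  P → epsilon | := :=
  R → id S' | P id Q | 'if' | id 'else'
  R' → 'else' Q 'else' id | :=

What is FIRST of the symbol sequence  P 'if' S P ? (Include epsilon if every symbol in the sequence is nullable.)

{ 'if', := }

Add FIRST(P)\{epsilon} = { := }; P is nullable, continue.
'if' is a terminal; add {'if'} and stop.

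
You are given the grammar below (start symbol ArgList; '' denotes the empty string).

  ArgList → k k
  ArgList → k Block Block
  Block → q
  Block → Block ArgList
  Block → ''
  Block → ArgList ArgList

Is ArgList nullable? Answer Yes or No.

Nullable nonterminals: Block.
No production of ArgList has an RHS whose symbols are all nullable, so ArgList is not nullable.

No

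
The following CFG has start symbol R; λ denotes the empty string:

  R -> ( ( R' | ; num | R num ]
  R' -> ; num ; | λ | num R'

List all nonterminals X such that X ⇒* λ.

Directly nullable (have an λ-production): R'.
No other nonterminal has a production whose RHS symbols are all nullable.

{ R' }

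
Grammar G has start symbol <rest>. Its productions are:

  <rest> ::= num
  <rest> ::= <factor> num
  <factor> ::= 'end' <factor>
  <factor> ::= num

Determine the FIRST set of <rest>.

<rest> ::= num contributes {num}.
From <rest> ::= <factor> num: add FIRST(<factor>) = { 'end', num }.
Union: FIRST(<rest>) = { 'end', num }.

{ 'end', num }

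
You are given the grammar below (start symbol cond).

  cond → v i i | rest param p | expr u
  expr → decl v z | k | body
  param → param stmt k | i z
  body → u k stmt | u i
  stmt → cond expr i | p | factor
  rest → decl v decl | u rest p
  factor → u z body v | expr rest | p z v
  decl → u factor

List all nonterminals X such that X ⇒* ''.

No nonterminal has an empty production or an RHS whose symbols are all nullable.

{ } (none)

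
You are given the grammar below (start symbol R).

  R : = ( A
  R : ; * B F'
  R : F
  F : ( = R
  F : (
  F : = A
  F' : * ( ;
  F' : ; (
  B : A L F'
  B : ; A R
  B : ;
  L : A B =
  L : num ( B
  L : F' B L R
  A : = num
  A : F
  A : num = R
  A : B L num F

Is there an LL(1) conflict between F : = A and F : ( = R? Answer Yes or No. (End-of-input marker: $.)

FIRST(= A) = { = } and FIRST(( = R) = { ( }.
The FIRST sets are disjoint and neither alternative is nullable — no conflict.

No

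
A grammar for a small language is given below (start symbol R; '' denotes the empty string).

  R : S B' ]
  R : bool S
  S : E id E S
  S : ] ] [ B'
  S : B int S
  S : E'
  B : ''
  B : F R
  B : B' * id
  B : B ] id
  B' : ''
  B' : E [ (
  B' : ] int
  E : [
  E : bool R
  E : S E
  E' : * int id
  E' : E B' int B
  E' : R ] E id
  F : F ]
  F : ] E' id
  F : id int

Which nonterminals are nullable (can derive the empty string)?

Directly nullable (have an ''-production): B, B'.
No other nonterminal has a production whose RHS symbols are all nullable.

{ B, B' }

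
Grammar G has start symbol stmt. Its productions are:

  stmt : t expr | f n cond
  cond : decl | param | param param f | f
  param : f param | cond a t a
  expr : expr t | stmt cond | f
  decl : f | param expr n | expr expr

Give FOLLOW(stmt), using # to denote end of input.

stmt is the start symbol, so # ∈ FOLLOW(stmt).
In expr : stmt cond: add FIRST(cond) = { f, t }.
Union: FOLLOW(stmt) = { #, f, t }.

{ #, f, t }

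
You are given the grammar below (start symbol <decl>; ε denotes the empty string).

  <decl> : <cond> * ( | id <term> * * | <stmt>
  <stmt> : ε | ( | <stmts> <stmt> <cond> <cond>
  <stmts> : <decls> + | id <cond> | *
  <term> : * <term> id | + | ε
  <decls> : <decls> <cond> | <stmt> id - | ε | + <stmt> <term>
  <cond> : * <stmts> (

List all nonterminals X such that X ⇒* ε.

Directly nullable (have an ε-production): <stmt>, <term>, <decls>.
<decl> : <stmt> with every symbol nullable, so <decl> is nullable.
No other nonterminal has a production whose RHS symbols are all nullable.

{ <decl>, <decls>, <stmt>, <term> }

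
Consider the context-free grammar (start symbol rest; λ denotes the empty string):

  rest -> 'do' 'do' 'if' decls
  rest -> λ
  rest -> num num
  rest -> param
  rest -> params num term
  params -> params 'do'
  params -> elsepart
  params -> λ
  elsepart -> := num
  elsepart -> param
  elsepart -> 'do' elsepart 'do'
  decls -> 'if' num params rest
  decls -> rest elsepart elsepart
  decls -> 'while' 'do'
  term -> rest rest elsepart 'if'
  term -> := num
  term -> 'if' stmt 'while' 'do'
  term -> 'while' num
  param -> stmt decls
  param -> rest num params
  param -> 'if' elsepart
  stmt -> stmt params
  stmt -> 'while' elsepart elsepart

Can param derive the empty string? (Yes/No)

No

Nullable nonterminals: params, rest.
No production of param has an RHS whose symbols are all nullable, so param is not nullable.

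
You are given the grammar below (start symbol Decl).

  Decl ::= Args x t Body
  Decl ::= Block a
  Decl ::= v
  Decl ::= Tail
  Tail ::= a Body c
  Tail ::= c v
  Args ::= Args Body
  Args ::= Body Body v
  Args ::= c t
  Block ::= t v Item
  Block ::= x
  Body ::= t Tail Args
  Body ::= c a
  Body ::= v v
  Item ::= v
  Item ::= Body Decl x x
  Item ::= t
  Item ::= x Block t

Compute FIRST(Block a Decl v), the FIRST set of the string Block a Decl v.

{ t, x }

Add FIRST(Block) = { t, x }; Block is not nullable, stop.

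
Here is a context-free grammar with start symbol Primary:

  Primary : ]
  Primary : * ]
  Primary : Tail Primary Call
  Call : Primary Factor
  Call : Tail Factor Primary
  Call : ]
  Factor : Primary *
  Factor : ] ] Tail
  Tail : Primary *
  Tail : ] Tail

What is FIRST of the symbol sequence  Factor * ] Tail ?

{ *, ] }

Add FIRST(Factor) = { *, ] }; Factor is not nullable, stop.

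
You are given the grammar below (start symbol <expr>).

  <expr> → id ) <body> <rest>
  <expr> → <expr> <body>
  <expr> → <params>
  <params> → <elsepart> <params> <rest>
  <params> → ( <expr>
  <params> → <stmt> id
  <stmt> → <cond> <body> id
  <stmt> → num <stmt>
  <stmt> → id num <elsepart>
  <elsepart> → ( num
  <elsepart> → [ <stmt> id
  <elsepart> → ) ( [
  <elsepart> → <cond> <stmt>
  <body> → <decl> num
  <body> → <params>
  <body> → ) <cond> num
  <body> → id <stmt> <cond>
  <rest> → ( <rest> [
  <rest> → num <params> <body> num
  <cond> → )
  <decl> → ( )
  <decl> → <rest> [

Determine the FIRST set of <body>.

From <body> → <decl> num: add FIRST(<decl>) = { (, num }.
From <body> → <params>: add FIRST(<params>) = { (, ), [, id, num }.
<body> → ) <cond> num contributes {)}.
<body> → id <stmt> <cond> contributes {id}.
Union: FIRST(<body>) = { (, ), [, id, num }.

{ (, ), [, id, num }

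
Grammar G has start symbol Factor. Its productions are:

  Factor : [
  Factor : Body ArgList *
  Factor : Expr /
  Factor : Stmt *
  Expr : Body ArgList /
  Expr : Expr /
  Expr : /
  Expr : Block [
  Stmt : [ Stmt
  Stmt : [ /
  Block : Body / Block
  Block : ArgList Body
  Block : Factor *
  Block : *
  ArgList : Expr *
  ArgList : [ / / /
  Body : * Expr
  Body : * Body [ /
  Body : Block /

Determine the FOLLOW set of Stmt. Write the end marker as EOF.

{ * }

In Factor : Stmt *: add FIRST(*) = { * }.
In Stmt : [ Stmt: Stmt is at the end, add FOLLOW(Stmt) = { * }.
Union: FOLLOW(Stmt) = { * }.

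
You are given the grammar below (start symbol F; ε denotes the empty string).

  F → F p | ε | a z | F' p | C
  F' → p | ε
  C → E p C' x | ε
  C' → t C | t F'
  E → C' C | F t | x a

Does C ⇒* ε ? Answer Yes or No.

Yes

C has an ε-production, so C ⇒ ε.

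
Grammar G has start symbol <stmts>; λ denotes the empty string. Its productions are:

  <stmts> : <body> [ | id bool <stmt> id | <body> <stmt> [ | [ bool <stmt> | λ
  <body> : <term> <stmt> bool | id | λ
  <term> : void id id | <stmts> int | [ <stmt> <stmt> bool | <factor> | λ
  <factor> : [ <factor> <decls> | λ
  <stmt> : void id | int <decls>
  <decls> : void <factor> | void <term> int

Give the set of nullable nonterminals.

Directly nullable (have an λ-production): <stmts>, <body>, <term>, <factor>.
No other nonterminal has a production whose RHS symbols are all nullable.

{ <body>, <factor>, <stmts>, <term> }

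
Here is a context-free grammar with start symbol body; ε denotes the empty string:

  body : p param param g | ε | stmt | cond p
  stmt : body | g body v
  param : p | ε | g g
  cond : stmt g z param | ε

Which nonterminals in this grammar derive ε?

{ body, cond, param, stmt }

Directly nullable (have an ε-production): body, param, cond.
stmt : body with every symbol nullable, so stmt is nullable.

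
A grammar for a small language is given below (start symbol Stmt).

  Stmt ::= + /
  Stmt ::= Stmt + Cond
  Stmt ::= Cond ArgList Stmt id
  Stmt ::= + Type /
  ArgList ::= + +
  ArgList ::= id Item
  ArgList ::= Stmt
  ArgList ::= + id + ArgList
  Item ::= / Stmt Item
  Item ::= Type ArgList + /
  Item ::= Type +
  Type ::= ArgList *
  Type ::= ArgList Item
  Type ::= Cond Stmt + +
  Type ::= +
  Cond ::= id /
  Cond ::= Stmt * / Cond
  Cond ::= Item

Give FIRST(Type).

From Type ::= ArgList *: add FIRST(ArgList) = { +, /, id }.
From Type ::= ArgList Item: add FIRST(ArgList) = { +, /, id }.
From Type ::= Cond Stmt + +: add FIRST(Cond) = { +, /, id }.
Type ::= + contributes {+}.
Union: FIRST(Type) = { +, /, id }.

{ +, /, id }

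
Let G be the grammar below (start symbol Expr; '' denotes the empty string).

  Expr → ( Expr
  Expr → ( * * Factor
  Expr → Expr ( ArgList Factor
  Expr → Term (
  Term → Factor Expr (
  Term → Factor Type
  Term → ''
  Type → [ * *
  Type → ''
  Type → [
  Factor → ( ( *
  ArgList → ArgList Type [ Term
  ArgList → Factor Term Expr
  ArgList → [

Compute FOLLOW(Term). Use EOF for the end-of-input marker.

In Expr → Term (: add FIRST(() = { ( }.
In ArgList → ArgList Type [ Term: Term is at the end, add FOLLOW(ArgList) = { (, [ }.
In ArgList → Factor Term Expr: add FIRST(Expr) = { ( }.
Union: FOLLOW(Term) = { (, [ }.

{ (, [ }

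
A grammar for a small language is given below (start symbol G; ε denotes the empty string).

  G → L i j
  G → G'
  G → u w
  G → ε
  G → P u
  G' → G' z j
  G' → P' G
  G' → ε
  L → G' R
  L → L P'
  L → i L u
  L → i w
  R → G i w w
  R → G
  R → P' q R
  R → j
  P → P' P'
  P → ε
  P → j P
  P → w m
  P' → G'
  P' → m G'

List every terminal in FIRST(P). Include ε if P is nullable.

From P → P' P': P', P' nullable, take FIRST(P') ∪ FIRST(P') = { i, j, m, q, u, w, z }; also ε since the whole RHS is nullable.
P → ε contributes ε.
P → j P contributes {j}.
P → w m contributes {w}.
Union: FIRST(P) = { i, j, m, q, u, w, z, ε }.

{ i, j, m, q, u, w, z, ε }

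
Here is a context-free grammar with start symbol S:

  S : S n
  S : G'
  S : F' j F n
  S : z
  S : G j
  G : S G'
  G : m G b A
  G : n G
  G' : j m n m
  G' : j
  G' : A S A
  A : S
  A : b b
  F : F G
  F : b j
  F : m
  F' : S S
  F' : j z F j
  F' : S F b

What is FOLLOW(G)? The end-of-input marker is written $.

In S : G j: add FIRST(j) = { j }.
In G : m G b A: add FIRST(b A) = { b }.
In G : n G: G is at the end, add FOLLOW(G) = { b, j, m, n, z }.
In F : F G: G is at the end, add FOLLOW(F) = { b, j, m, n, z }.
Union: FOLLOW(G) = { b, j, m, n, z }.

{ b, j, m, n, z }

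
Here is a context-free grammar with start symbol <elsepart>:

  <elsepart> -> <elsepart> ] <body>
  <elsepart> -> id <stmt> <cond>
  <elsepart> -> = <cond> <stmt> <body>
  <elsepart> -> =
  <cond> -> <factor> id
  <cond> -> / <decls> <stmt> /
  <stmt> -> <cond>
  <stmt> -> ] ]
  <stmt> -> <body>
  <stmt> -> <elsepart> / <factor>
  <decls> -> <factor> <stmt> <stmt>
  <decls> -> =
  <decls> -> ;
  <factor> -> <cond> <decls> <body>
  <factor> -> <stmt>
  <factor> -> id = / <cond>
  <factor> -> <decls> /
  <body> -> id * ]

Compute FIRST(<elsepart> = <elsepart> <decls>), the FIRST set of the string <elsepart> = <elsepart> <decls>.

Add FIRST(<elsepart>) = { =, id }; <elsepart> is not nullable, stop.

{ =, id }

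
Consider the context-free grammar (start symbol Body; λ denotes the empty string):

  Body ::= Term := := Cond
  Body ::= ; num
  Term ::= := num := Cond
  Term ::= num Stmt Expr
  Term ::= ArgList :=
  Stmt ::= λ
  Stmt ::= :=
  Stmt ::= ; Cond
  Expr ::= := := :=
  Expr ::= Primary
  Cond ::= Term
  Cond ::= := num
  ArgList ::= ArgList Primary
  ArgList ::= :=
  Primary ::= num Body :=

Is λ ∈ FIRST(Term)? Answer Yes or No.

Nullable nonterminals: Stmt.
No production of Term has an RHS whose symbols are all nullable, so Term is not nullable.

No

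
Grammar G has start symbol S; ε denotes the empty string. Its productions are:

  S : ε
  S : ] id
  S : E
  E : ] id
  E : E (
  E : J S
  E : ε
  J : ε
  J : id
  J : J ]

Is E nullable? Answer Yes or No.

Yes

E has an ε-production, so E ⇒ ε.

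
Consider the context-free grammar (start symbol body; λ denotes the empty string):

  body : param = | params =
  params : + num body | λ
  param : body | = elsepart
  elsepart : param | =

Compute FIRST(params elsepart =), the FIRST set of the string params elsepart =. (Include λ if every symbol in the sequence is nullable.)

{ +, = }

Add FIRST(params)\{λ} = { + }; params is nullable, continue.
Add FIRST(elsepart) = { +, = }; elsepart is not nullable, stop.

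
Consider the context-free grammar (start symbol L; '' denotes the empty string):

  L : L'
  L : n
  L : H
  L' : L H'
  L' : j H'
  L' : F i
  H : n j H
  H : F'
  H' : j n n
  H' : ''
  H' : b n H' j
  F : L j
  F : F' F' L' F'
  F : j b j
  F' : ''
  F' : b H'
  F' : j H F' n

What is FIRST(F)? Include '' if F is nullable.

{ b, i, j, n, '' }

From F : L j: L nullable, take FIRST(L) ∪ {j} = { b, i, j, n }.
From F : F' F' L' F': F', F', L', F' nullable, take FIRST(F') ∪ FIRST(F') ∪ FIRST(L') ∪ FIRST(F') = { b, i, j, n }; also '' since the whole RHS is nullable.
F : j b j contributes {j}.
Union: FIRST(F) = { b, i, j, n, '' }.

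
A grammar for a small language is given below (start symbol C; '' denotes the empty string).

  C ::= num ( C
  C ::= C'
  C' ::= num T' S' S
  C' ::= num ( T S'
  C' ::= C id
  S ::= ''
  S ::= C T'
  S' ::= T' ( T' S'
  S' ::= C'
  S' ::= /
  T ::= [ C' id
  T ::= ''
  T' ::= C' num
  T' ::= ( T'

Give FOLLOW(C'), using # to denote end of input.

{ #, (, id, num }

In C ::= C': C' is at the end, add FOLLOW(C) = { #, (, id, num }.
In S' ::= C': C' is at the end, add FOLLOW(S') = { #, (, id, num }.
In T ::= [ C' id: add FIRST(id) = { id }.
In T' ::= C' num: add FIRST(num) = { num }.
Union: FOLLOW(C') = { #, (, id, num }.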